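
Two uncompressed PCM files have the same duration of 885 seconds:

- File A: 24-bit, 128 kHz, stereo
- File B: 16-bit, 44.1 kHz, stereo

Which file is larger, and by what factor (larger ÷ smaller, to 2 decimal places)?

File A: 128,000 × 3 × 2 = 768,000 bytes/s.
File B: 44,100 × 2 × 2 = 176,400 bytes/s.
File A is larger; ratio = 679,680,000 / 156,114,000 = 4.35.

File A, by a factor of 4.35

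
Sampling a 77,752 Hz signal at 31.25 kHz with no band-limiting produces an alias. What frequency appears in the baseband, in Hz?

15,252 Hz

Nyquist = 31,250/2 = 15,625 Hz; 77,752 Hz exceeds it.
Alias = |77,752 − 2×31,250| = |77,752 − 62,500| = 15,252 Hz.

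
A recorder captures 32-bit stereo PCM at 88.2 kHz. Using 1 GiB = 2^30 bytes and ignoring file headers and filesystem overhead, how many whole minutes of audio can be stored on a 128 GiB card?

3,246 minutes

Uncompressed byte rate = 88,200 × 4 × 2 = 705,600 bytes/s.
Capacity = 128 × 1,073,741,824 = 137,438,953,472 bytes.
137,438,953,472 / 705,600 ≈ 194783.1 s → 3,246 minutes.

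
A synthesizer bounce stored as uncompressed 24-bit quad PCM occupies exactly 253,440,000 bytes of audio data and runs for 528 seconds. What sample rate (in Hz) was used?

40,000 Hz

Bytes = sample_rate × seconds × bytes_per_sample × channels.
sample_rate = 253,440,000 / (528 × 3 × 4) = 253,440,000 / 6,336 = 40,000 Hz.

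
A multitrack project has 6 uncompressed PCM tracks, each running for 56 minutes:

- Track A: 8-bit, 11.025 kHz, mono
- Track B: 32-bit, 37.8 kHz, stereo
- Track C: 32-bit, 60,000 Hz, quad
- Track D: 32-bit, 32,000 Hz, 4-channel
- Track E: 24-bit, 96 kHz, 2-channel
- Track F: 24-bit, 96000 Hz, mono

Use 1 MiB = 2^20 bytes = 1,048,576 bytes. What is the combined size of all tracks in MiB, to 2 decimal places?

56 minutes = 3,360 s.
Track A: 11,025 × 3,360 × 1 × 1 = 37,044,000 bytes.
Track B: 37,800 × 3,360 × 4 × 2 = 1,016,064,000 bytes.
Track C: 60,000 × 3,360 × 4 × 4 = 3,225,600,000 bytes.
Track D: 32,000 × 3,360 × 4 × 4 = 1,720,320,000 bytes.
Track E: 96,000 × 3,360 × 3 × 2 = 1,935,360,000 bytes.
Track F: 96,000 × 3,360 × 3 × 1 = 967,680,000 bytes.
Total = 8,902,068,000 bytes = 8489.67 MiB.

8489.67 MiB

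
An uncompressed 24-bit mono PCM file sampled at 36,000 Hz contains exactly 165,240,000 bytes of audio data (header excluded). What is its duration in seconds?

1,530 seconds

Byte rate = 36,000 × 3 × 1 = 108,000 bytes/s.
Duration = 165,240,000 / 108,000 = 1,530 s.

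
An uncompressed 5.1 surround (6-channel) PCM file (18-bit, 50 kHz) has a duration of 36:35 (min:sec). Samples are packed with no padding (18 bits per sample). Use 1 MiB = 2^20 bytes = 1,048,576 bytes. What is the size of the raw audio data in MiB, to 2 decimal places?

Duration = 36:35 (min:sec) = 2,195 s.
Bits = 50,000 × 2,195 × 18 × 6 = 11,853,000,000 bits = 1,481,625,000 bytes.
1,481,625,000 / 1,048,576 = 1412.99 MiB.

1412.99 MiB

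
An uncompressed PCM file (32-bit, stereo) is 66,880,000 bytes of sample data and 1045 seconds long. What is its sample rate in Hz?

8,000 Hz

Bytes = sample_rate × seconds × bytes_per_sample × channels.
sample_rate = 66,880,000 / (1,045 × 4 × 2) = 66,880,000 / 8,360 = 8,000 Hz.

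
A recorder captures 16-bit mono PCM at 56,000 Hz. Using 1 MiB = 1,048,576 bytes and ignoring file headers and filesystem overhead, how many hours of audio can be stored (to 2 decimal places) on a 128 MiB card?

0.33 hours

Uncompressed byte rate = 56,000 × 2 × 1 = 112,000 bytes/s.
Capacity = 128 × 1,048,576 = 134,217,728 bytes.
134,217,728 / 112,000 ≈ 1198.37 s → 0.33 hours.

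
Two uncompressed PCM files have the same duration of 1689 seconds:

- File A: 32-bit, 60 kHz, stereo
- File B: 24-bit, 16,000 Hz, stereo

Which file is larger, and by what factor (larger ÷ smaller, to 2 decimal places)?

File A, by a factor of 5.00

File A: 60,000 × 4 × 2 = 480,000 bytes/s.
File B: 16,000 × 3 × 2 = 96,000 bytes/s.
File A is larger; ratio = 810,720,000 / 162,144,000 = 5.00.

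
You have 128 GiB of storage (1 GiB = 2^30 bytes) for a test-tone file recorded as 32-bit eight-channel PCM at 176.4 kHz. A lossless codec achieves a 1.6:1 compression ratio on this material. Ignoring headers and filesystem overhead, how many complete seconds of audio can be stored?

Uncompressed byte rate = 176,400 × 4 × 8 = 5,644,800 bytes/s.
After 1.6:1 compression, effective rate ≈ 3528000 bytes/s.
Capacity = 128 × 1,073,741,824 = 137,438,953,472 bytes.
137,438,953,472 / effective rate ≈ 38956.62 s → 38,956 seconds.

38,956 seconds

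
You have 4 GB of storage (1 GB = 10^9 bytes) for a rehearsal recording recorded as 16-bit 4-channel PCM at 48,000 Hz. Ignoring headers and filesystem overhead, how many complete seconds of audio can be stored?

10,416 seconds

Uncompressed byte rate = 48,000 × 2 × 4 = 384,000 bytes/s.
Capacity = 4 × 1,000,000,000 = 4,000,000,000 bytes.
4,000,000,000 / 384,000 ≈ 10416.67 s → 10,416 seconds.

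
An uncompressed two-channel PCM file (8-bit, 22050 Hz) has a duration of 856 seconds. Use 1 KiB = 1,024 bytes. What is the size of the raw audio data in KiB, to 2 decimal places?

36864.84 KiB

Bytes = 22,050 samples/s × 856 s × 1 bytes/sample × 2 ch = 37,749,600 bytes.
37,749,600 / 1,024 = 36864.84 KiB.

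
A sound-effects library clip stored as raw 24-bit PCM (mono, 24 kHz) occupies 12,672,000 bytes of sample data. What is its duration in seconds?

Byte rate = 24,000 × 3 × 1 = 72,000 bytes/s.
Duration = 12,672,000 / 72,000 = 176 s.

176 seconds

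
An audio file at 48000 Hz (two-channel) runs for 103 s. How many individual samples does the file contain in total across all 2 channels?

9,888,000 samples

48,000 × 103 s × 2 ch = 9,888,000 samples.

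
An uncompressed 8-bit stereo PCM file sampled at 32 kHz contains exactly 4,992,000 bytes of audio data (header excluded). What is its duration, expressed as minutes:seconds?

Byte rate = 32,000 × 1 × 2 = 64,000 bytes/s.
Duration = 4,992,000 / 64,000 = 78 s.
78 s = 1:18.

1:18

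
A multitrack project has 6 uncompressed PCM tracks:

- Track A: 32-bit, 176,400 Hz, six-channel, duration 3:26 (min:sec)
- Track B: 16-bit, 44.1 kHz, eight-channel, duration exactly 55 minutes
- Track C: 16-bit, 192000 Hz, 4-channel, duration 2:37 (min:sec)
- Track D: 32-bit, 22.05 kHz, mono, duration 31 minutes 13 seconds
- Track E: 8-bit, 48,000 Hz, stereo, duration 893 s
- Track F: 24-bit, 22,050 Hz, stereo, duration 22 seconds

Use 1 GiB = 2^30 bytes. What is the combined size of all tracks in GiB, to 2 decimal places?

3.44 GiB

Track A: 3:26 (min:sec) = 206 s; 176,400 × 206 × 4 × 6 = 872,121,600 bytes.
Track B: exactly 55 minutes = 3,300 s; 44,100 × 3,300 × 2 × 8 = 2,328,480,000 bytes.
Track C: 2:37 (min:sec) = 157 s; 192,000 × 157 × 2 × 4 = 241,152,000 bytes.
Track D: 31 minutes 13 seconds = 1,873 s; 22,050 × 1,873 × 4 × 1 = 165,198,600 bytes.
Track E: 48,000 × 893 × 1 × 2 = 85,728,000 bytes.
Track F: 22,050 × 22 × 3 × 2 = 2,910,600 bytes.
Total = 3,695,590,800 bytes = 3.44 GiB.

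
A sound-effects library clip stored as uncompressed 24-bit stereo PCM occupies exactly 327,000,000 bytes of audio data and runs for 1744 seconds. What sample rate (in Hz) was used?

31,250 Hz

Bytes = sample_rate × seconds × bytes_per_sample × channels.
sample_rate = 327,000,000 / (1,744 × 3 × 2) = 327,000,000 / 10,464 = 31,250 Hz.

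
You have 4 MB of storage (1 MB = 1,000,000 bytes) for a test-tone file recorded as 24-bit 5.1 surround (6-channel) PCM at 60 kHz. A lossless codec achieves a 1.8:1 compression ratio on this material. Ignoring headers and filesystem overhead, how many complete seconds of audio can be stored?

6 seconds

Uncompressed byte rate = 60,000 × 3 × 6 = 1,080,000 bytes/s.
After 1.8:1 compression, effective rate ≈ 600000 bytes/s.
Capacity = 4 × 1,000,000 = 4,000,000 bytes.
4,000,000 / effective rate ≈ 6.67 s → 6 seconds.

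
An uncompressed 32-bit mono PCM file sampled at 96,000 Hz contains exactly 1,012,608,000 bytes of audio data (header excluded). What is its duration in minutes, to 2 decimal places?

Byte rate = 96,000 × 4 × 1 = 384,000 bytes/s.
Duration = 1,012,608,000 / 384,000 = 2,637 s.
2,637 s / 60 = 43.95 minutes.

43.95 minutes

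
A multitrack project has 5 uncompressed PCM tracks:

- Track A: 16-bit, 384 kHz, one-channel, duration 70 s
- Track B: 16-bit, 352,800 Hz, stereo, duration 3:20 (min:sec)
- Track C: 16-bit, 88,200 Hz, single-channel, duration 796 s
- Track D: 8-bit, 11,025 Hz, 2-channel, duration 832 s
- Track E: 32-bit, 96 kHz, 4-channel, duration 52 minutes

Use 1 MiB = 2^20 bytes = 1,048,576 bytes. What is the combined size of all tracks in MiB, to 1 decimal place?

Track A: 384,000 × 70 × 2 × 1 = 53,760,000 bytes.
Track B: 3:20 (min:sec) = 200 s; 352,800 × 200 × 2 × 2 = 282,240,000 bytes.
Track C: 88,200 × 796 × 2 × 1 = 140,414,400 bytes.
Track D: 11,025 × 832 × 1 × 2 = 18,345,600 bytes.
Track E: 52 minutes = 3,120 s; 96,000 × 3,120 × 4 × 4 = 4,792,320,000 bytes.
Total = 5,287,080,000 bytes = 5042.2 MiB.

5042.2 MiB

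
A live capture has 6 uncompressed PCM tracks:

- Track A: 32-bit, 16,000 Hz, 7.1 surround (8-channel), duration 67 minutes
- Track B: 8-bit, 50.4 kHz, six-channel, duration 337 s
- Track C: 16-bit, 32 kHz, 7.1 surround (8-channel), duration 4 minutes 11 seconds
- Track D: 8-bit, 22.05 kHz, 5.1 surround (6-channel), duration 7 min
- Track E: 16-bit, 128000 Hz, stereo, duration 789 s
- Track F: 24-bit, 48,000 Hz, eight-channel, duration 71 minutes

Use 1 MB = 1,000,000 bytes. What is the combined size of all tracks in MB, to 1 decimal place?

Track A: 67 minutes = 4,020 s; 16,000 × 4,020 × 4 × 8 = 2,058,240,000 bytes.
Track B: 50,400 × 337 × 1 × 6 = 101,908,800 bytes.
Track C: 4 minutes 11 seconds = 251 s; 32,000 × 251 × 2 × 8 = 128,512,000 bytes.
Track D: 7 min = 420 s; 22,050 × 420 × 1 × 6 = 55,566,000 bytes.
Track E: 128,000 × 789 × 2 × 2 = 403,968,000 bytes.
Track F: 71 minutes = 4,260 s; 48,000 × 4,260 × 3 × 8 = 4,907,520,000 bytes.
Total = 7,655,714,800 bytes = 7655.7 MB.

7655.7 MB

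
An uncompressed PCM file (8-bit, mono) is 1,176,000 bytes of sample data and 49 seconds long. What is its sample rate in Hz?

Bytes = sample_rate × seconds × bytes_per_sample × channels.
sample_rate = 1,176,000 / (49 × 1 × 1) = 1,176,000 / 49 = 24,000 Hz.

24,000 Hz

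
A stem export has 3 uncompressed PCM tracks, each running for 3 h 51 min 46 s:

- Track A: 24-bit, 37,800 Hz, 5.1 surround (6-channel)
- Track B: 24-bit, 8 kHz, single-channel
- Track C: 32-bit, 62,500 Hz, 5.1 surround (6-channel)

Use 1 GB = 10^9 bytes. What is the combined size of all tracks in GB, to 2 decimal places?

30.65 GB

3 h 51 min 46 s = 13,906 s.
Track A: 37,800 × 13,906 × 3 × 6 = 9,461,642,400 bytes.
Track B: 8,000 × 13,906 × 3 × 1 = 333,744,000 bytes.
Track C: 62,500 × 13,906 × 4 × 6 = 20,859,000,000 bytes.
Total = 30,654,386,400 bytes = 30.65 GB.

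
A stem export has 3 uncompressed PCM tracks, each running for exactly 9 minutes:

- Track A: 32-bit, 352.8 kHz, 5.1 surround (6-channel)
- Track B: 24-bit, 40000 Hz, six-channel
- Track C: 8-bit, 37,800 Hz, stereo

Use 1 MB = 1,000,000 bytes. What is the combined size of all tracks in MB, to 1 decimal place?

exactly 9 minutes = 540 s.
Track A: 352,800 × 540 × 4 × 6 = 4,572,288,000 bytes.
Track B: 40,000 × 540 × 3 × 6 = 388,800,000 bytes.
Track C: 37,800 × 540 × 1 × 2 = 40,824,000 bytes.
Total = 5,001,912,000 bytes = 5001.9 MB.

5001.9 MB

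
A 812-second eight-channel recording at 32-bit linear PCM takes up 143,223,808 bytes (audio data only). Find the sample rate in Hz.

5,512 Hz

Bytes = sample_rate × seconds × bytes_per_sample × channels.
sample_rate = 143,223,808 / (812 × 4 × 8) = 143,223,808 / 25,984 = 5,512 Hz.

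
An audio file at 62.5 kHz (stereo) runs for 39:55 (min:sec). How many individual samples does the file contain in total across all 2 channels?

299,375,000 samples

39:55 (min:sec) = 2,395 s.
62,500 × 2,395 s × 2 ch = 299,375,000 samples.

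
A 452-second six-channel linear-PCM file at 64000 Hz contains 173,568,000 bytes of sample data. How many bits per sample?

8 bits

Bytes per sample = 173,568,000 / (64,000 × 452 × 6) = 173,568,000 / 173,568,000 = 1.
Bit depth = 1 × 8 = 8 bits.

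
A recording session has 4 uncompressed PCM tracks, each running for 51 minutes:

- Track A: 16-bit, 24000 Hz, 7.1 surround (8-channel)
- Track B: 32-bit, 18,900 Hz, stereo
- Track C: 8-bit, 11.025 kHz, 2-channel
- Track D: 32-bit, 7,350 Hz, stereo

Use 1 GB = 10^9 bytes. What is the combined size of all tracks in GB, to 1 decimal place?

51 minutes = 3,060 s.
Track A: 24,000 × 3,060 × 2 × 8 = 1,175,040,000 bytes.
Track B: 18,900 × 3,060 × 4 × 2 = 462,672,000 bytes.
Track C: 11,025 × 3,060 × 1 × 2 = 67,473,000 bytes.
Track D: 7,350 × 3,060 × 4 × 2 = 179,928,000 bytes.
Total = 1,885,113,000 bytes = 1.9 GB.

1.9 GB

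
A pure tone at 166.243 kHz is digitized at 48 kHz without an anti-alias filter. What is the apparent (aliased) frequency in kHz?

22.243 kHz

Nyquist = 48,000/2 = 24,000 Hz; 166,243 Hz exceeds it.
Alias = |166,243 − 3×48,000| = |166,243 − 144,000| = 22,243 Hz = 22.243 kHz.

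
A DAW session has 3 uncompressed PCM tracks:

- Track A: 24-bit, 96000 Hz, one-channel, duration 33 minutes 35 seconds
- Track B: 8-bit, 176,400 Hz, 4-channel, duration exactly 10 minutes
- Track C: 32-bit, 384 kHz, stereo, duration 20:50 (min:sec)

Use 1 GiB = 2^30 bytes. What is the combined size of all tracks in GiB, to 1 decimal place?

Track A: 33 minutes 35 seconds = 2,015 s; 96,000 × 2,015 × 3 × 1 = 580,320,000 bytes.
Track B: exactly 10 minutes = 600 s; 176,400 × 600 × 1 × 4 = 423,360,000 bytes.
Track C: 20:50 (min:sec) = 1,250 s; 384,000 × 1,250 × 4 × 2 = 3,840,000,000 bytes.
Total = 4,843,680,000 bytes = 4.5 GiB.

4.5 GiB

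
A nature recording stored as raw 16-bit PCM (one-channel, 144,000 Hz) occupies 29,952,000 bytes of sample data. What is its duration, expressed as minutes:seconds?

Byte rate = 144,000 × 2 × 1 = 288,000 bytes/s.
Duration = 29,952,000 / 288,000 = 104 s.
104 s = 1:44.

1:44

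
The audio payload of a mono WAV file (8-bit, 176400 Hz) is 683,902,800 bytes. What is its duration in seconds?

Byte rate = 176,400 × 1 × 1 = 176,400 bytes/s.
Duration = 683,902,800 / 176,400 = 3,877 s.

3,877 seconds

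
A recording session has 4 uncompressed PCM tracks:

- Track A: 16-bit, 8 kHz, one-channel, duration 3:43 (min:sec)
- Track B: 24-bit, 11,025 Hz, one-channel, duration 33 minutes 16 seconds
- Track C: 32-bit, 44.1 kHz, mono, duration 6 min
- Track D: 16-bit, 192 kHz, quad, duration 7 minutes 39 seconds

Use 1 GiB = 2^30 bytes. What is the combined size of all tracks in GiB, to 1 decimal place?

0.8 GiB

Track A: 3:43 (min:sec) = 223 s; 8,000 × 223 × 2 × 1 = 3,568,000 bytes.
Track B: 33 minutes 16 seconds = 1,996 s; 11,025 × 1,996 × 3 × 1 = 66,017,700 bytes.
Track C: 6 min = 360 s; 44,100 × 360 × 4 × 1 = 63,504,000 bytes.
Track D: 7 minutes 39 seconds = 459 s; 192,000 × 459 × 2 × 4 = 705,024,000 bytes.
Total = 838,113,700 bytes = 0.8 GiB.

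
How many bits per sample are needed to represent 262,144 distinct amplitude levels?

18 bits

log2(262,144) = 18.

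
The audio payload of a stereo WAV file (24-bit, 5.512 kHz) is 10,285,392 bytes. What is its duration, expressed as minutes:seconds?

5:11

Byte rate = 5,512 × 3 × 2 = 33,072 bytes/s.
Duration = 10,285,392 / 33,072 = 311 s.
311 s = 5:11.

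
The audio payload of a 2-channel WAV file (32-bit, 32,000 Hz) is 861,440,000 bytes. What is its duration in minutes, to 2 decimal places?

Byte rate = 32,000 × 4 × 2 = 256,000 bytes/s.
Duration = 861,440,000 / 256,000 = 3,365 s.
3,365 s / 60 = 56.08 minutes.

56.08 minutes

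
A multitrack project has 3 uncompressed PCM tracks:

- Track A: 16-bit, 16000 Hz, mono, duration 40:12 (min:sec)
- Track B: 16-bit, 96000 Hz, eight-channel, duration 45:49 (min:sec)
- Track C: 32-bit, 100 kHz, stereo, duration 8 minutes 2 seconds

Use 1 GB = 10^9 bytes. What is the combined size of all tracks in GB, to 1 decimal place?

4.7 GB

Track A: 40:12 (min:sec) = 2,412 s; 16,000 × 2,412 × 2 × 1 = 77,184,000 bytes.
Track B: 45:49 (min:sec) = 2,749 s; 96,000 × 2,749 × 2 × 8 = 4,222,464,000 bytes.
Track C: 8 minutes 2 seconds = 482 s; 100,000 × 482 × 4 × 2 = 385,600,000 bytes.
Total = 4,685,248,000 bytes = 4.7 GB.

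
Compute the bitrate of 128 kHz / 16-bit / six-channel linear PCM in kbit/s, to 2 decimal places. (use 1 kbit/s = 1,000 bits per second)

12288.00 kbit/s

Bit rate = 128,000 × 16 × 6 = 12,288,000 bits/s.
= 12288.00 kbit/s.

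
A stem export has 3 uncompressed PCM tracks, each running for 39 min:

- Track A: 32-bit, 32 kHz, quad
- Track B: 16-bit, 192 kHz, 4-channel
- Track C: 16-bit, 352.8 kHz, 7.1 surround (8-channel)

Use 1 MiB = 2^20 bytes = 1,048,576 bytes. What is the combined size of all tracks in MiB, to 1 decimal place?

39 min = 2,340 s.
Track A: 32,000 × 2,340 × 4 × 4 = 1,198,080,000 bytes.
Track B: 192,000 × 2,340 × 2 × 4 = 3,594,240,000 bytes.
Track C: 352,800 × 2,340 × 2 × 8 = 13,208,832,000 bytes.
Total = 18,001,152,000 bytes = 17167.2 MiB.

17167.2 MiB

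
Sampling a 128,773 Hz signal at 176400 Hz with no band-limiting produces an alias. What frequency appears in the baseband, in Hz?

47,627 Hz

Nyquist = 176,400/2 = 88,200 Hz; 128,773 Hz exceeds it.
Alias = |128,773 − 1×176,400| = |128,773 − 176,400| = 47,627 Hz.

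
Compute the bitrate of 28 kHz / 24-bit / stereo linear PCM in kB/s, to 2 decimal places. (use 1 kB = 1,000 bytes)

Bit rate = 28,000 × 24 × 2 = 1,344,000 bits/s.
1,344,000 / 8 = 168,000 B/s = 168.00 kB/s.

168.00 kB/s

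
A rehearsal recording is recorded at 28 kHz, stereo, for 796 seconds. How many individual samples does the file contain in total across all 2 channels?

28,000 × 796 s × 2 ch = 44,576,000 samples.

44,576,000 samples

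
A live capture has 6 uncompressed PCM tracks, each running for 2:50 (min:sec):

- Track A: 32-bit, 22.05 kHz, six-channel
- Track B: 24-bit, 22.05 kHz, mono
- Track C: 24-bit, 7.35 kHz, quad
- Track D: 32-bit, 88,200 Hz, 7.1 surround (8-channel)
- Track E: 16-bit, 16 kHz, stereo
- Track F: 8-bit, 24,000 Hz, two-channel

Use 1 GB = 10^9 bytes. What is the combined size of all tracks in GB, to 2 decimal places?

0.62 GB

2:50 (min:sec) = 170 s.
Track A: 22,050 × 170 × 4 × 6 = 89,964,000 bytes.
Track B: 22,050 × 170 × 3 × 1 = 11,245,500 bytes.
Track C: 7,350 × 170 × 3 × 4 = 14,994,000 bytes.
Track D: 88,200 × 170 × 4 × 8 = 479,808,000 bytes.
Track E: 16,000 × 170 × 2 × 2 = 10,880,000 bytes.
Track F: 24,000 × 170 × 1 × 2 = 8,160,000 bytes.
Total = 615,051,500 bytes = 0.62 GB.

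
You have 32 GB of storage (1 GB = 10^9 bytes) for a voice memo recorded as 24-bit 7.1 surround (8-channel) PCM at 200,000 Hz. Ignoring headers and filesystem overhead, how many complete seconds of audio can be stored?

6,666 seconds

Uncompressed byte rate = 200,000 × 3 × 8 = 4,800,000 bytes/s.
Capacity = 32 × 1,000,000,000 = 32,000,000,000 bytes.
32,000,000,000 / 4,800,000 ≈ 6666.67 s → 6,666 seconds.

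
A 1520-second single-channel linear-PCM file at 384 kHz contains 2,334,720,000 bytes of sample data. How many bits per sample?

32 bits

Bytes per sample = 2,334,720,000 / (384,000 × 1,520 × 1) = 2,334,720,000 / 583,680,000 = 4.
Bit depth = 4 × 8 = 32 bits.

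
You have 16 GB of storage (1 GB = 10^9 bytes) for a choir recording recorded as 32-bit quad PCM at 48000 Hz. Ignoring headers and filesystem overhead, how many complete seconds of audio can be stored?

Uncompressed byte rate = 48,000 × 4 × 4 = 768,000 bytes/s.
Capacity = 16 × 1,000,000,000 = 16,000,000,000 bytes.
16,000,000,000 / 768,000 ≈ 20833.33 s → 20,833 seconds.

20,833 seconds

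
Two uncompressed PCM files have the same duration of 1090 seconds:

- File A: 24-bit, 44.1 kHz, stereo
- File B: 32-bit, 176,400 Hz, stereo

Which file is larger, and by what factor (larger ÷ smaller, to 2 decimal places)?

File A: 44,100 × 3 × 2 = 264,600 bytes/s.
File B: 176,400 × 4 × 2 = 1,411,200 bytes/s.
File B is larger; ratio = 1,538,208,000 / 288,414,000 = 5.33.

File B, by a factor of 5.33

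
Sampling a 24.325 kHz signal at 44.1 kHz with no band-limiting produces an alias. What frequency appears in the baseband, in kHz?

19.775 kHz

Nyquist = 44,100/2 = 22,050 Hz; 24,325 Hz exceeds it.
Alias = |24,325 − 1×44,100| = |24,325 − 44,100| = 19,775 Hz = 19.775 kHz.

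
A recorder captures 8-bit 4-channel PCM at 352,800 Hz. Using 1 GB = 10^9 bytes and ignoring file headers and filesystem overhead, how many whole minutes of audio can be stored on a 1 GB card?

Uncompressed byte rate = 352,800 × 1 × 4 = 1,411,200 bytes/s.
Capacity = 1 × 1,000,000,000 = 1,000,000,000 bytes.
1,000,000,000 / 1,411,200 ≈ 708.62 s → 11 minutes.

11 minutes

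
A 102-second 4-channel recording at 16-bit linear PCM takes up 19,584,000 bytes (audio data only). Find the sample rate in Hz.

24,000 Hz

Bytes = sample_rate × seconds × bytes_per_sample × channels.
sample_rate = 19,584,000 / (102 × 2 × 4) = 19,584,000 / 816 = 24,000 Hz.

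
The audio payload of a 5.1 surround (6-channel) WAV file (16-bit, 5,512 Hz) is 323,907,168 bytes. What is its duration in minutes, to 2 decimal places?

Byte rate = 5,512 × 2 × 6 = 66,144 bytes/s.
Duration = 323,907,168 / 66,144 = 4,897 s.
4,897 s / 60 = 81.62 minutes.

81.62 minutes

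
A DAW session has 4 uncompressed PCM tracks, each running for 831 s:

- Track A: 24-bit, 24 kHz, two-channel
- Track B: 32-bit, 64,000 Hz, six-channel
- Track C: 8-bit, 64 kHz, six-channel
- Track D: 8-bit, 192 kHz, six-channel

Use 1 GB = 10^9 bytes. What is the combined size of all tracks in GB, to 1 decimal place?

2.7 GB

Track A: 24,000 × 831 × 3 × 2 = 119,664,000 bytes.
Track B: 64,000 × 831 × 4 × 6 = 1,276,416,000 bytes.
Track C: 64,000 × 831 × 1 × 6 = 319,104,000 bytes.
Track D: 192,000 × 831 × 1 × 6 = 957,312,000 bytes.
Total = 2,672,496,000 bytes = 2.7 GB.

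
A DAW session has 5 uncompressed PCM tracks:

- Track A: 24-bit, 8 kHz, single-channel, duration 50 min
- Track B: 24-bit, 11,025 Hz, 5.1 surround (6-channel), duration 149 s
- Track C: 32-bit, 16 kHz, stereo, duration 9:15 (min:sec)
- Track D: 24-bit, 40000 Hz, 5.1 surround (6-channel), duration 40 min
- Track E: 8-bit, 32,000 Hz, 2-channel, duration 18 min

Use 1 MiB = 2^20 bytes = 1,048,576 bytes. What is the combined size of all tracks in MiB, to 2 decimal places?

1878.48 MiB

Track A: 50 min = 3,000 s; 8,000 × 3,000 × 3 × 1 = 72,000,000 bytes.
Track B: 11,025 × 149 × 3 × 6 = 29,569,050 bytes.
Track C: 9:15 (min:sec) = 555 s; 16,000 × 555 × 4 × 2 = 71,040,000 bytes.
Track D: 40 min = 2,400 s; 40,000 × 2,400 × 3 × 6 = 1,728,000,000 bytes.
Track E: 18 min = 1,080 s; 32,000 × 1,080 × 1 × 2 = 69,120,000 bytes.
Total = 1,969,729,050 bytes = 1878.48 MiB.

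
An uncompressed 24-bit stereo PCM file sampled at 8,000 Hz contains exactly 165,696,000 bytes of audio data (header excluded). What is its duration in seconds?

Byte rate = 8,000 × 3 × 2 = 48,000 bytes/s.
Duration = 165,696,000 / 48,000 = 3,452 s.

3,452 seconds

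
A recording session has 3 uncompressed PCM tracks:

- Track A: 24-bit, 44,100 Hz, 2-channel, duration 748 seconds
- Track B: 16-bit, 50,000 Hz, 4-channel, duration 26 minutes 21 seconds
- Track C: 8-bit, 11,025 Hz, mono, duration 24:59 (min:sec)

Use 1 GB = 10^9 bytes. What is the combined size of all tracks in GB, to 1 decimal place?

0.8 GB

Track A: 44,100 × 748 × 3 × 2 = 197,920,800 bytes.
Track B: 26 minutes 21 seconds = 1,581 s; 50,000 × 1,581 × 2 × 4 = 632,400,000 bytes.
Track C: 24:59 (min:sec) = 1,499 s; 11,025 × 1,499 × 1 × 1 = 16,526,475 bytes.
Total = 846,847,275 bytes = 0.8 GB.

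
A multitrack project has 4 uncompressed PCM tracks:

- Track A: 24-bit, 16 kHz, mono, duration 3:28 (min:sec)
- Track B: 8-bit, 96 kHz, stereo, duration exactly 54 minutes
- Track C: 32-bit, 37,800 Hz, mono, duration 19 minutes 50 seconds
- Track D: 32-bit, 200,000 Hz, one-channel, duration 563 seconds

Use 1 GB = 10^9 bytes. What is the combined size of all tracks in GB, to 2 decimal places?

1.26 GB

Track A: 3:28 (min:sec) = 208 s; 16,000 × 208 × 3 × 1 = 9,984,000 bytes.
Track B: exactly 54 minutes = 3,240 s; 96,000 × 3,240 × 1 × 2 = 622,080,000 bytes.
Track C: 19 minutes 50 seconds = 1,190 s; 37,800 × 1,190 × 4 × 1 = 179,928,000 bytes.
Track D: 200,000 × 563 × 4 × 1 = 450,400,000 bytes.
Total = 1,262,392,000 bytes = 1.26 GB.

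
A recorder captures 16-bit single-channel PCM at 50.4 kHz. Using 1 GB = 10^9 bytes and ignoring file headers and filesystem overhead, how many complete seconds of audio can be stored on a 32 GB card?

317,460 seconds

Uncompressed byte rate = 50,400 × 2 × 1 = 100,800 bytes/s.
Capacity = 32 × 1,000,000,000 = 32,000,000,000 bytes.
32,000,000,000 / 100,800 ≈ 317460.32 s → 317,460 seconds.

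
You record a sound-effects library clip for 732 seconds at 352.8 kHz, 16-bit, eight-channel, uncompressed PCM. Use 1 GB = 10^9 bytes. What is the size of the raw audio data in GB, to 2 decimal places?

4.13 GB

Bytes = 352,800 samples/s × 732 s × 2 bytes/sample × 8 ch = 4,131,993,600 bytes.
4,131,993,600 / 1,000,000,000 = 4.13 GB.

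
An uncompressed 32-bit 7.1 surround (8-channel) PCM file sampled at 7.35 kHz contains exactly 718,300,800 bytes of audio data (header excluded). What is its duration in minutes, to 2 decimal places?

50.90 minutes

Byte rate = 7,350 × 4 × 8 = 235,200 bytes/s.
Duration = 718,300,800 / 235,200 = 3,054 s.
3,054 s / 60 = 50.90 minutes.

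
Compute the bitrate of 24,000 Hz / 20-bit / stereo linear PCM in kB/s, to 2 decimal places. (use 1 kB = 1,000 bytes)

Bit rate = 24,000 × 20 × 2 = 960,000 bits/s.
960,000 / 8 = 120,000 B/s = 120.00 kB/s.

120.00 kB/s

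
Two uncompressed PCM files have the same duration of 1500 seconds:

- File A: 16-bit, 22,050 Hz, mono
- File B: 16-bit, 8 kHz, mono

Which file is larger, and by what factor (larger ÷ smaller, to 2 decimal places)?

File A, by a factor of 2.76

File A: 22,050 × 2 × 1 = 44,100 bytes/s.
File B: 8,000 × 2 × 1 = 16,000 bytes/s.
File A is larger; ratio = 66,150,000 / 24,000,000 = 2.76.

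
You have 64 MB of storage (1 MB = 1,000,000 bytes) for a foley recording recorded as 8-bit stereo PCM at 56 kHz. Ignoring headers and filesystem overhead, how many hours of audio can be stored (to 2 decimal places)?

0.16 hours

Uncompressed byte rate = 56,000 × 1 × 2 = 112,000 bytes/s.
Capacity = 64 × 1,000,000 = 64,000,000 bytes.
64,000,000 / 112,000 ≈ 571.43 s → 0.16 hours.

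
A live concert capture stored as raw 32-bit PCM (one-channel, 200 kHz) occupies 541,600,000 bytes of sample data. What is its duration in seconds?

Byte rate = 200,000 × 4 × 1 = 800,000 bytes/s.
Duration = 541,600,000 / 800,000 = 677 s.

677 seconds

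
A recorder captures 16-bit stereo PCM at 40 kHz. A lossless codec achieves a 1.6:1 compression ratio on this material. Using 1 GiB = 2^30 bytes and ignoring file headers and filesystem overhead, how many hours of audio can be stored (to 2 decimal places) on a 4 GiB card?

11.93 hours

Uncompressed byte rate = 40,000 × 2 × 2 = 160,000 bytes/s.
After 1.6:1 compression, effective rate ≈ 100000 bytes/s.
Capacity = 4 × 1,073,741,824 = 4,294,967,296 bytes.
4,294,967,296 / effective rate ≈ 42949.67 s → 11.93 hours.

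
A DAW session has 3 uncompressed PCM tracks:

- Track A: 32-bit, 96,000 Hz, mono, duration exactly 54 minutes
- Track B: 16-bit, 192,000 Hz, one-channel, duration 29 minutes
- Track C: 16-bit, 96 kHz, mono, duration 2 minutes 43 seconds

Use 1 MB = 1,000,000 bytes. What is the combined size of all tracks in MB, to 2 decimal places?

1943.62 MB

Track A: exactly 54 minutes = 3,240 s; 96,000 × 3,240 × 4 × 1 = 1,244,160,000 bytes.
Track B: 29 minutes = 1,740 s; 192,000 × 1,740 × 2 × 1 = 668,160,000 bytes.
Track C: 2 minutes 43 seconds = 163 s; 96,000 × 163 × 2 × 1 = 31,296,000 bytes.
Total = 1,943,616,000 bytes = 1943.62 MB.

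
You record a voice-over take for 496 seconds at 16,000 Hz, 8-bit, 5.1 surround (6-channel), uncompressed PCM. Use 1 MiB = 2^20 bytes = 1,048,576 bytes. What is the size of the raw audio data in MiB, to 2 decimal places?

Bytes = 16,000 samples/s × 496 s × 1 bytes/sample × 6 ch = 47,616,000 bytes.
47,616,000 / 1,048,576 = 45.41 MiB.

45.41 MiB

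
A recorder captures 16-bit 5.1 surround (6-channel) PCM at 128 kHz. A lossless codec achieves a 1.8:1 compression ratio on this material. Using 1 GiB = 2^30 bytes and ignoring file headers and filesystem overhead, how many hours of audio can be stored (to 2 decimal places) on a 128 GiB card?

Uncompressed byte rate = 128,000 × 2 × 6 = 1,536,000 bytes/s.
After 1.8:1 compression, effective rate ≈ 853333.33 bytes/s.
Capacity = 128 × 1,073,741,824 = 137,438,953,472 bytes.
137,438,953,472 / effective rate ≈ 161061.27 s → 44.74 hours.

44.74 hours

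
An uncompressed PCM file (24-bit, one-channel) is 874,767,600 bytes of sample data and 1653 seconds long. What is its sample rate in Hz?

176,400 Hz

Bytes = sample_rate × seconds × bytes_per_sample × channels.
sample_rate = 874,767,600 / (1,653 × 3 × 1) = 874,767,600 / 4,959 = 176,400 Hz.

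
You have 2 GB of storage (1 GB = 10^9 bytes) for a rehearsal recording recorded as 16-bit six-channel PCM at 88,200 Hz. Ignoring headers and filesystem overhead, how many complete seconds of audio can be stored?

1,889 seconds

Uncompressed byte rate = 88,200 × 2 × 6 = 1,058,400 bytes/s.
Capacity = 2 × 1,000,000,000 = 2,000,000,000 bytes.
2,000,000,000 / 1,058,400 ≈ 1889.64 s → 1,889 seconds.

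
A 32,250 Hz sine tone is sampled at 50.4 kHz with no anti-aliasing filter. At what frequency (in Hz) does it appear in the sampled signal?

Nyquist = 50,400/2 = 25,200 Hz; 32,250 Hz exceeds it.
Alias = |32,250 − 1×50,400| = |32,250 − 50,400| = 18,150 Hz.

18,150 Hz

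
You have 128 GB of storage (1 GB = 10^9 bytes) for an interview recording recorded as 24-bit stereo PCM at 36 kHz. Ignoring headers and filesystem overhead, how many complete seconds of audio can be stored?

Uncompressed byte rate = 36,000 × 3 × 2 = 216,000 bytes/s.
Capacity = 128 × 1,000,000,000 = 128,000,000,000 bytes.
128,000,000,000 / 216,000 ≈ 592592.59 s → 592,592 seconds.

592,592 seconds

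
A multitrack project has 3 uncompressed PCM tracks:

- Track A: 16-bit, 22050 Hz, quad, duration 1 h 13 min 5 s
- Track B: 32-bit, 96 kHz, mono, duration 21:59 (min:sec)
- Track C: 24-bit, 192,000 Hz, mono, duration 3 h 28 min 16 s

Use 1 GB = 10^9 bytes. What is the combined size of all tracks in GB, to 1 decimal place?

8.5 GB

Track A: 1 h 13 min 5 s = 4,385 s; 22,050 × 4,385 × 2 × 4 = 773,514,000 bytes.
Track B: 21:59 (min:sec) = 1,319 s; 96,000 × 1,319 × 4 × 1 = 506,496,000 bytes.
Track C: 3 h 28 min 16 s = 12,496 s; 192,000 × 12,496 × 3 × 1 = 7,197,696,000 bytes.
Total = 8,477,706,000 bytes = 8.5 GB.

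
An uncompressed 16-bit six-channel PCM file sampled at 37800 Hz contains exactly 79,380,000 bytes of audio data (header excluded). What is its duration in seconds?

175 seconds

Byte rate = 37,800 × 2 × 6 = 453,600 bytes/s.
Duration = 79,380,000 / 453,600 = 175 s.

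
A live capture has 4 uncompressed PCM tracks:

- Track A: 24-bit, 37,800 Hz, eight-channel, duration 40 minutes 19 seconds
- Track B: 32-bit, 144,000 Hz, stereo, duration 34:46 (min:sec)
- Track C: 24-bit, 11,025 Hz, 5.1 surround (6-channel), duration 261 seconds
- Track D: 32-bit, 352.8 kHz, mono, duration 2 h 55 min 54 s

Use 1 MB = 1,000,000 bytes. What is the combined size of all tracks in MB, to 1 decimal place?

Track A: 40 minutes 19 seconds = 2,419 s; 37,800 × 2,419 × 3 × 8 = 2,194,516,800 bytes.
Track B: 34:46 (min:sec) = 2,086 s; 144,000 × 2,086 × 4 × 2 = 2,403,072,000 bytes.
Track C: 11,025 × 261 × 3 × 6 = 51,795,450 bytes.
Track D: 2 h 55 min 54 s = 10,554 s; 352,800 × 10,554 × 4 × 1 = 14,893,804,800 bytes.
Total = 19,543,189,050 bytes = 19543.2 MB.

19543.2 MB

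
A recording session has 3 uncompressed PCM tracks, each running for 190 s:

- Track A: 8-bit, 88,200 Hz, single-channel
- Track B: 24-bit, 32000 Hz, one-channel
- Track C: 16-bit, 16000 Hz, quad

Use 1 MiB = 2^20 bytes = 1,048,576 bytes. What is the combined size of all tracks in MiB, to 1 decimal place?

Track A: 88,200 × 190 × 1 × 1 = 16,758,000 bytes.
Track B: 32,000 × 190 × 3 × 1 = 18,240,000 bytes.
Track C: 16,000 × 190 × 2 × 4 = 24,320,000 bytes.
Total = 59,318,000 bytes = 56.6 MiB.

56.6 MiB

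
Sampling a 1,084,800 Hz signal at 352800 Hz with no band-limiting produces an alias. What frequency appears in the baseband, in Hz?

26,400 Hz

Nyquist = 352,800/2 = 176,400 Hz; 1,084,800 Hz exceeds it.
Alias = |1,084,800 − 3×352,800| = |1,084,800 − 1,058,400| = 26,400 Hz.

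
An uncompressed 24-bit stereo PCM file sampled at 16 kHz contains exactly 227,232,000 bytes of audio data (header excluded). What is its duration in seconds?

Byte rate = 16,000 × 3 × 2 = 96,000 bytes/s.
Duration = 227,232,000 / 96,000 = 2,367 s.

2,367 seconds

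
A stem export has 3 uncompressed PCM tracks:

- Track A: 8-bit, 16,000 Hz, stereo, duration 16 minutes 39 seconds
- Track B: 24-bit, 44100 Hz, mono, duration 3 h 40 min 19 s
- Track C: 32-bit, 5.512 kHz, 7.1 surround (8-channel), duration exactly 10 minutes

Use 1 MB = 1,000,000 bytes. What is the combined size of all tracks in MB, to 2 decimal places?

Track A: 16 minutes 39 seconds = 999 s; 16,000 × 999 × 1 × 2 = 31,968,000 bytes.
Track B: 3 h 40 min 19 s = 13,219 s; 44,100 × 13,219 × 3 × 1 = 1,748,873,700 bytes.
Track C: exactly 10 minutes = 600 s; 5,512 × 600 × 4 × 8 = 105,830,400 bytes.
Total = 1,886,672,100 bytes = 1886.67 MB.

1886.67 MB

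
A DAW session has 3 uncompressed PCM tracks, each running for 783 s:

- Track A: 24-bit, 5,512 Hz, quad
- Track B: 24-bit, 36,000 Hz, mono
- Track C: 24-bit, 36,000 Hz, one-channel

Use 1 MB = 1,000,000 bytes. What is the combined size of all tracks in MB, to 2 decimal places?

220.92 MB

Track A: 5,512 × 783 × 3 × 4 = 51,790,752 bytes.
Track B: 36,000 × 783 × 3 × 1 = 84,564,000 bytes.
Track C: 36,000 × 783 × 3 × 1 = 84,564,000 bytes.
Total = 220,918,752 bytes = 220.92 MB.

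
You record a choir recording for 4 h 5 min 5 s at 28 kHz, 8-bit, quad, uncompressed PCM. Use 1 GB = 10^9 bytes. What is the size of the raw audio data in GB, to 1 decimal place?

1.6 GB

Duration = 4 h 5 min 5 s = 14,705 s.
Bytes = 28,000 samples/s × 14,705 s × 1 bytes/sample × 4 ch = 1,646,960,000 bytes.
1,646,960,000 / 1,000,000,000 = 1.6 GB.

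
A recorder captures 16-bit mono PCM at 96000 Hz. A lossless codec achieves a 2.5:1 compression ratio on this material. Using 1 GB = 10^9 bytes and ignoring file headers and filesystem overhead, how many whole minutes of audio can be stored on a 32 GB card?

6,944 minutes

Uncompressed byte rate = 96,000 × 2 × 1 = 192,000 bytes/s.
After 2.5:1 compression, effective rate ≈ 76800 bytes/s.
Capacity = 32 × 1,000,000,000 = 32,000,000,000 bytes.
32,000,000,000 / effective rate ≈ 416666.67 s → 6,944 minutes.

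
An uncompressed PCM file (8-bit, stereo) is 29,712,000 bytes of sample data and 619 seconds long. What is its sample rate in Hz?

Bytes = sample_rate × seconds × bytes_per_sample × channels.
sample_rate = 29,712,000 / (619 × 1 × 2) = 29,712,000 / 1,238 = 24,000 Hz.

24,000 Hz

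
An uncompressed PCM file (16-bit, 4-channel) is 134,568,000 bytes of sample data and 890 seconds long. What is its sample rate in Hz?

Bytes = sample_rate × seconds × bytes_per_sample × channels.
sample_rate = 134,568,000 / (890 × 2 × 4) = 134,568,000 / 7,120 = 18,900 Hz.

18,900 Hz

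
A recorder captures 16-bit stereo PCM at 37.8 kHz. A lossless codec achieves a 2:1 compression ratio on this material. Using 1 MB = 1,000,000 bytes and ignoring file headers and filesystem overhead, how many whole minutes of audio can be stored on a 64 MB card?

14 minutes

Uncompressed byte rate = 37,800 × 2 × 2 = 151,200 bytes/s.
After 2:1 compression, effective rate ≈ 75600 bytes/s.
Capacity = 64 × 1,000,000 = 64,000,000 bytes.
64,000,000 / effective rate ≈ 846.56 s → 14 minutes.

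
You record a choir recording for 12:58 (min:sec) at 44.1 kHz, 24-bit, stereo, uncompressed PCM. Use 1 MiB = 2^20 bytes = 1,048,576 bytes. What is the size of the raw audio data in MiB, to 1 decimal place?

196.3 MiB

Duration = 12:58 (min:sec) = 778 s.
Bytes = 44,100 samples/s × 778 s × 3 bytes/sample × 2 ch = 205,858,800 bytes.
205,858,800 / 1,048,576 = 196.3 MiB.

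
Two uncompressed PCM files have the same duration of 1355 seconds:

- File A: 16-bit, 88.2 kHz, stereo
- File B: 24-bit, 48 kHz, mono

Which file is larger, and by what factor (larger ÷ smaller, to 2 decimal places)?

File A: 88,200 × 2 × 2 = 352,800 bytes/s.
File B: 48,000 × 3 × 1 = 144,000 bytes/s.
File A is larger; ratio = 478,044,000 / 195,120,000 = 2.45.

File A, by a factor of 2.45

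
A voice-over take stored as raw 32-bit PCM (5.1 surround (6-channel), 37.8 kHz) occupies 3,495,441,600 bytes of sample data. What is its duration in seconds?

Byte rate = 37,800 × 4 × 6 = 907,200 bytes/s.
Duration = 3,495,441,600 / 907,200 = 3,853 s.

3,853 seconds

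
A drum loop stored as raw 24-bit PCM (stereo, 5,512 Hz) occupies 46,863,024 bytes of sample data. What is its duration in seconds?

Byte rate = 5,512 × 3 × 2 = 33,072 bytes/s.
Duration = 46,863,024 / 33,072 = 1,417 s.

1,417 seconds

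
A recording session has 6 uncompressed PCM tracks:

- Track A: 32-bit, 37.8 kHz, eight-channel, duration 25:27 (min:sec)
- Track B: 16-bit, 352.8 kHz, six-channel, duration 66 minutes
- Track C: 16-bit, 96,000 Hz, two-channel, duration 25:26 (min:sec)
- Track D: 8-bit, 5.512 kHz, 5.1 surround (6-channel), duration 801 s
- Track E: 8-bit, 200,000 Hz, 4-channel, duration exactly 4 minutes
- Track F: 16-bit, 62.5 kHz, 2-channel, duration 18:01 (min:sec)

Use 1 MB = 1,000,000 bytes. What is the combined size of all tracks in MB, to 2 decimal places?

Track A: 25:27 (min:sec) = 1,527 s; 37,800 × 1,527 × 4 × 8 = 1,847,059,200 bytes.
Track B: 66 minutes = 3,960 s; 352,800 × 3,960 × 2 × 6 = 16,765,056,000 bytes.
Track C: 25:26 (min:sec) = 1,526 s; 96,000 × 1,526 × 2 × 2 = 585,984,000 bytes.
Track D: 5,512 × 801 × 1 × 6 = 26,490,672 bytes.
Track E: exactly 4 minutes = 240 s; 200,000 × 240 × 1 × 4 = 192,000,000 bytes.
Track F: 18:01 (min:sec) = 1,081 s; 62,500 × 1,081 × 2 × 2 = 270,250,000 bytes.
Total = 19,686,839,872 bytes = 19686.84 MB.

19686.84 MB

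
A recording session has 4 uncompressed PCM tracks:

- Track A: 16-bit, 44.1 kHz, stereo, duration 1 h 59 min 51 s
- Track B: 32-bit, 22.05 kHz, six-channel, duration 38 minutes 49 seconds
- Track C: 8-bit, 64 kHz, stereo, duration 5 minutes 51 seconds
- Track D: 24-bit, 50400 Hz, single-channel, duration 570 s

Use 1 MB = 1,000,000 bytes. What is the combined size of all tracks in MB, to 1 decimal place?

Track A: 1 h 59 min 51 s = 7,191 s; 44,100 × 7,191 × 2 × 2 = 1,268,492,400 bytes.
Track B: 38 minutes 49 seconds = 2,329 s; 22,050 × 2,329 × 4 × 6 = 1,232,506,800 bytes.
Track C: 5 minutes 51 seconds = 351 s; 64,000 × 351 × 1 × 2 = 44,928,000 bytes.
Track D: 50,400 × 570 × 3 × 1 = 86,184,000 bytes.
Total = 2,632,111,200 bytes = 2632.1 MB.

2632.1 MB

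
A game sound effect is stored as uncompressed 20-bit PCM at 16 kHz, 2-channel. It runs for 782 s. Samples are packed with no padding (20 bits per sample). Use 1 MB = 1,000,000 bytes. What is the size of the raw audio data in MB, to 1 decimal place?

Bits = 16,000 × 782 × 20 × 2 = 500,480,000 bits = 62,560,000 bytes.
62,560,000 / 1,000,000 = 62.6 MB.

62.6 MB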